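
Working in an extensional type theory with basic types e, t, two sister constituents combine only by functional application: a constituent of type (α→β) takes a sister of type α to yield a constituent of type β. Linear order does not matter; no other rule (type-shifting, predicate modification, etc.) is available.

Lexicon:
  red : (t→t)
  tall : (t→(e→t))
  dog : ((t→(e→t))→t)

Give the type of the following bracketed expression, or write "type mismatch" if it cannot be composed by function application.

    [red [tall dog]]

[tall dog]: dog is ((t→(e→t))→t), tall is (t→(e→t)); result t.
[red [tall dog]]: red is (t→t), [tall dog] is t; result t.

t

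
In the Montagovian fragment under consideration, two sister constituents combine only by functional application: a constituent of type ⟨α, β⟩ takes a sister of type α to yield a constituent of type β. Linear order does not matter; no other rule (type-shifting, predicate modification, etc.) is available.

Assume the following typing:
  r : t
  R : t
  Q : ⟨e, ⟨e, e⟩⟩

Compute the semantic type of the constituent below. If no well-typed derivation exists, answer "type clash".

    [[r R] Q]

At [r R]: neither t nor t can take the other as argument; the node is ill-typed.

type clash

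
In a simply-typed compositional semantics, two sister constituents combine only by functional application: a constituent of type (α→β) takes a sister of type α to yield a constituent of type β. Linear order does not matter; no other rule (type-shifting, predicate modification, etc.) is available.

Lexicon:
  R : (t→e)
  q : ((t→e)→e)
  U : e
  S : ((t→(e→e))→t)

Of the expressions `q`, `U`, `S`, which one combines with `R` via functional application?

q

q — combines: q : ((t→e)→e) takes R : (t→e) as argument, giving e.
U : e — no; R wants t, and U wants nothing (atomic).
S : ((t→(e→e))→t) — no; R wants t, and S wants (t→(e→e)).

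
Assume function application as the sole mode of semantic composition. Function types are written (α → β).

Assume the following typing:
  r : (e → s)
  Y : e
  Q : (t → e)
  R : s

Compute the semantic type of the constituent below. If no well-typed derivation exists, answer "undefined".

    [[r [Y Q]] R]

undefined

[Y Q]: e with (t → e) — neither is a function whose domain matches the other; composition fails here.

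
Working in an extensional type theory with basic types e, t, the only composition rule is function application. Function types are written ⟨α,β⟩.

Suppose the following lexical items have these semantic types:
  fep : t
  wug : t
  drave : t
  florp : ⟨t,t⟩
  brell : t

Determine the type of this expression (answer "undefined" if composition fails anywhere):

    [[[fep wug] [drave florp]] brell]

undefined

[fep wug]: t with t — neither is a function whose domain matches the other; composition fails here.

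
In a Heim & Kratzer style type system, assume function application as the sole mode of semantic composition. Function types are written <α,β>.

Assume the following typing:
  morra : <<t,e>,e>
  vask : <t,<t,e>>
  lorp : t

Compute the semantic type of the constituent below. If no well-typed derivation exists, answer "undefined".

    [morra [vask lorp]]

e

At [vask lorp], vask : <t,<t,e>> takes lorp : t, giving <t,e>.
At [morra [vask lorp]], morra : <<t,e>,e> takes [vask lorp] : <t,e>, giving e.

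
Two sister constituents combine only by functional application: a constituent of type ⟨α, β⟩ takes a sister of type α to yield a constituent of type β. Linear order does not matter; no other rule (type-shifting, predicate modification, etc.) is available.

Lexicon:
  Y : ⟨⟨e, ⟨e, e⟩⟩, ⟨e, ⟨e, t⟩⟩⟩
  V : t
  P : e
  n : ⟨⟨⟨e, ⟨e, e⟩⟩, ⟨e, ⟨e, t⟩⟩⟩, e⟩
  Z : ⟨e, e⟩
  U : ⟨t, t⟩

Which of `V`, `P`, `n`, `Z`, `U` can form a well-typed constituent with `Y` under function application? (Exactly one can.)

n

V : t — does not combine with Y.
P : e — does not combine with Y.
n — combines: n : ⟨⟨⟨e, ⟨e, e⟩⟩, ⟨e, ⟨e, t⟩⟩⟩, e⟩ takes Y : ⟨⟨e, ⟨e, e⟩⟩, ⟨e, ⟨e, t⟩⟩⟩ as argument, giving e.
Z : ⟨e, e⟩ — does not combine with Y.
U : ⟨t, t⟩ — does not combine with Y.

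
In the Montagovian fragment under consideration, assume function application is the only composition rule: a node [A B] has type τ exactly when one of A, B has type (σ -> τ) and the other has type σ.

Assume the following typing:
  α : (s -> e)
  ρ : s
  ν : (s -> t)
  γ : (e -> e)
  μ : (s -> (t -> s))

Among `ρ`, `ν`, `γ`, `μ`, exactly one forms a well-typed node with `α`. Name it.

ρ — combines: α : (s -> e) takes ρ : s as argument, giving e.
ν : (s -> t) — neither side's domain matches the other.
γ : (e -> e) — neither side's domain matches the other.
μ : (s -> (t -> s)) — neither side's domain matches the other.

ρ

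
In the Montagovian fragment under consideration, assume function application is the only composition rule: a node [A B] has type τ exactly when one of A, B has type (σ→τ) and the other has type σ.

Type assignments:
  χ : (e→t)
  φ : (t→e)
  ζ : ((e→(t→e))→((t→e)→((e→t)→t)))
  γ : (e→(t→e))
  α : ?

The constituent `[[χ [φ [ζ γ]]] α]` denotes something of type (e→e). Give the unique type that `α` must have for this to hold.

(t→(e→e))

For [[χ [φ [ζ γ]]] α] to have type (e→e) with [χ [φ [ζ γ]]] of type t, α must be the function: α : (t→(e→e)).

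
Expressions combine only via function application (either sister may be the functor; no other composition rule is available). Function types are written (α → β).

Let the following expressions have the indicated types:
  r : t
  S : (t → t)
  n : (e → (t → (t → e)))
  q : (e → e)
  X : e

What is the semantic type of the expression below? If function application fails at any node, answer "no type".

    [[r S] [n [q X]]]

[r S] — S of type (t → t) combines with r of type t: type t.
[q X] — q of type (e → e) combines with X of type e: type e.
[n [q X]] — n of type (e → (t → (t → e))) combines with [q X] of type e: type (t → (t → e)).
[[r S] [n [q X]]] — [n [q X]] of type (t → (t → e)) combines with [r S] of type t: type (t → e).

(t → e)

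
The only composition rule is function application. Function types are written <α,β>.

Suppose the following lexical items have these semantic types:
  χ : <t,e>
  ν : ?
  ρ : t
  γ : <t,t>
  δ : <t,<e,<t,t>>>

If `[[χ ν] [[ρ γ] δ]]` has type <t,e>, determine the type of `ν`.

<<t,e>,<<e,<t,t>>,<t,e>>>

For [[χ ν] [[ρ γ] δ]] to have type <t,e> with [[ρ γ] δ] of type <e,<t,t>>, [χ ν] must be the function: [χ ν] : <<e,<t,t>>,<t,e>>.
For [χ ν] to have type <<e,<t,t>>,<t,e>> with χ of type <t,e>, ν must be the function: ν : <<t,e>,<<e,<t,t>>,<t,e>>>.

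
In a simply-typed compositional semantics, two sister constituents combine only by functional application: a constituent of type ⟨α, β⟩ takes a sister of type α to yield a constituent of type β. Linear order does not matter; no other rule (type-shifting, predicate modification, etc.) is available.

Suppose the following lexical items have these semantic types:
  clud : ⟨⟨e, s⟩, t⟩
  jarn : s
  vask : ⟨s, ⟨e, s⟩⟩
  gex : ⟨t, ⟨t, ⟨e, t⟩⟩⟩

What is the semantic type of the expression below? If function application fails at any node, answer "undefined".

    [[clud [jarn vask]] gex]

⟨t, ⟨e, t⟩⟩

[jarn vask]: ⟨s, ⟨e, s⟩⟩ applied to s yields ⟨e, s⟩.
[clud [jarn vask]]: ⟨⟨e, s⟩, t⟩ applied to ⟨e, s⟩ yields t.
[[clud [jarn vask]] gex]: ⟨t, ⟨t, ⟨e, t⟩⟩⟩ applied to t yields ⟨t, ⟨e, t⟩⟩.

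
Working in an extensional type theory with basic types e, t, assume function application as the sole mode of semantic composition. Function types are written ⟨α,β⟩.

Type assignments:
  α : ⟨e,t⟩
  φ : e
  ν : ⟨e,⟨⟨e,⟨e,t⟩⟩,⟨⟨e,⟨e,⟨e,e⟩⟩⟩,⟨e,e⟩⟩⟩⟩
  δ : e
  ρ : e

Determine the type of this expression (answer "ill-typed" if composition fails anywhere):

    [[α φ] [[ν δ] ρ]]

ill-typed

[α φ]: α is ⟨e,t⟩, φ is e; result t.
[ν δ]: ν is ⟨e,⟨⟨e,⟨e,t⟩⟩,⟨⟨e,⟨e,⟨e,e⟩⟩⟩,⟨e,e⟩⟩⟩⟩, δ is e; result ⟨⟨e,⟨e,t⟩⟩,⟨⟨e,⟨e,⟨e,e⟩⟩⟩,⟨e,e⟩⟩⟩.
At [[ν δ] ρ]: neither ⟨⟨e,⟨e,t⟩⟩,⟨⟨e,⟨e,⟨e,e⟩⟩⟩,⟨e,e⟩⟩⟩ nor e can take the other as argument; the node is ill-typed.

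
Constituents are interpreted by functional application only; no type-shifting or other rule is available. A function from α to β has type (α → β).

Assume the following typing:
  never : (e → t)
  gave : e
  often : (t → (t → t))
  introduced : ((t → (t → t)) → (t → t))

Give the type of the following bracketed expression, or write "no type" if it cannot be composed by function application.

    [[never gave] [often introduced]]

t

[never gave]: never is (e → t), gave is e; result t.
[often introduced]: introduced is ((t → (t → t)) → (t → t)), often is (t → (t → t)); result (t → t).
[[never gave] [often introduced]]: [often introduced] is (t → t), [never gave] is t; result t.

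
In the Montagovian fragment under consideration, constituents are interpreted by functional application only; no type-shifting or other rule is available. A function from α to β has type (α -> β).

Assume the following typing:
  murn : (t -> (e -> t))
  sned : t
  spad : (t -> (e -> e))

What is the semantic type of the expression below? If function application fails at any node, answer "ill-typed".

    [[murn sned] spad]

ill-typed

[murn sned]: (t -> (e -> t)) applied to t yields (e -> t).
[[murn sned] spad]: (e -> t) and (t -> (e -> e)) cannot combine by function application — type clash.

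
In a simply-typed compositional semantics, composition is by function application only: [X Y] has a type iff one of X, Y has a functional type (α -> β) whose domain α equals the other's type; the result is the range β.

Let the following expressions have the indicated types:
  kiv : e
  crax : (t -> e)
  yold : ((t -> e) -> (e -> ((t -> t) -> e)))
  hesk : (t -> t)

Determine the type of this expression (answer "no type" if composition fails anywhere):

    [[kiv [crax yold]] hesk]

At [crax yold], yold : ((t -> e) -> (e -> ((t -> t) -> e))) takes crax : (t -> e), giving (e -> ((t -> t) -> e)).
At [kiv [crax yold]], [crax yold] : (e -> ((t -> t) -> e)) takes kiv : e, giving ((t -> t) -> e).
At [[kiv [crax yold]] hesk], [kiv [crax yold]] : ((t -> t) -> e) takes hesk : (t -> t), giving e.

e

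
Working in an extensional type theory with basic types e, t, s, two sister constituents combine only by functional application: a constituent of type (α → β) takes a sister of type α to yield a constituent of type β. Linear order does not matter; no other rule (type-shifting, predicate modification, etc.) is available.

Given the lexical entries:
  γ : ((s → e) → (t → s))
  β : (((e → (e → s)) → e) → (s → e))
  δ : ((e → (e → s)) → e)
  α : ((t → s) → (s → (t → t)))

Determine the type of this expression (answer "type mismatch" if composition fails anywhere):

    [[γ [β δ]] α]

(s → (t → t))

[β δ]: β is (((e → (e → s)) → e) → (s → e)), δ is ((e → (e → s)) → e); result (s → e).
[γ [β δ]]: γ is ((s → e) → (t → s)), [β δ] is (s → e); result (t → s).
[[γ [β δ]] α]: α is ((t → s) → (s → (t → t))), [γ [β δ]] is (t → s); result (s → (t → t)).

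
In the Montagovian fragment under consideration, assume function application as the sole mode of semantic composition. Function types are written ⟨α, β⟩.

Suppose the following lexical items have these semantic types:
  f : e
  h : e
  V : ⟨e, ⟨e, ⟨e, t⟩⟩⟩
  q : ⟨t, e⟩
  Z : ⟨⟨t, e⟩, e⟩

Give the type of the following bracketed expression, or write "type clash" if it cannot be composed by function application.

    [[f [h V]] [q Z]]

[h V] — V of type ⟨e, ⟨e, ⟨e, t⟩⟩⟩ combines with h of type e: type ⟨e, ⟨e, t⟩⟩.
[f [h V]] — [h V] of type ⟨e, ⟨e, t⟩⟩ combines with f of type e: type ⟨e, t⟩.
[q Z] — Z of type ⟨⟨t, e⟩, e⟩ combines with q of type ⟨t, e⟩: type e.
[[f [h V]] [q Z]] — [f [h V]] of type ⟨e, t⟩ combines with [q Z] of type e: type t.

t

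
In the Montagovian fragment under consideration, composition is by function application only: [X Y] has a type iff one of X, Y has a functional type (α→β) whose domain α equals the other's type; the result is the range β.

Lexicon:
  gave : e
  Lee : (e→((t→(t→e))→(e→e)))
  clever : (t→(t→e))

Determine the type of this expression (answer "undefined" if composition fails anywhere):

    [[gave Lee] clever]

[gave Lee]: functor Lee : (e→((t→(t→e))→(e→e))), argument gave : e; result ((t→(t→e))→(e→e)).
[[gave Lee] clever]: functor [gave Lee] : ((t→(t→e))→(e→e)), argument clever : (t→(t→e)); result (e→e).

(e→e)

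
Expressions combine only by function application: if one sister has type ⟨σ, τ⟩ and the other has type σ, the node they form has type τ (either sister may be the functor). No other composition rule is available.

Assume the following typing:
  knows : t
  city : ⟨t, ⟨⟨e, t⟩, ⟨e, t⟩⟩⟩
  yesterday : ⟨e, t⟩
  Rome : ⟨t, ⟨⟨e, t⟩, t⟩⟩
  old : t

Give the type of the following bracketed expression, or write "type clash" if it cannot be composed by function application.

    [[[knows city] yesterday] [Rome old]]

t

[knows city] — city of type ⟨t, ⟨⟨e, t⟩, ⟨e, t⟩⟩⟩ combines with knows of type t: type ⟨⟨e, t⟩, ⟨e, t⟩⟩.
[[knows city] yesterday] — [knows city] of type ⟨⟨e, t⟩, ⟨e, t⟩⟩ combines with yesterday of type ⟨e, t⟩: type ⟨e, t⟩.
[Rome old] — Rome of type ⟨t, ⟨⟨e, t⟩, t⟩⟩ combines with old of type t: type ⟨⟨e, t⟩, t⟩.
[[[knows city] yesterday] [Rome old]] — [Rome old] of type ⟨⟨e, t⟩, t⟩ combines with [[knows city] yesterday] of type ⟨e, t⟩: type t.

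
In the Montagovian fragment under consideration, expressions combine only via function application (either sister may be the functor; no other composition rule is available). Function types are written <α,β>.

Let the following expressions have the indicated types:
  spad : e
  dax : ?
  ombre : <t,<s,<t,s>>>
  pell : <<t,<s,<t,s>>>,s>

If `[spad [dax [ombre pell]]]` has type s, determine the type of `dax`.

<s,<e,s>>

[spad [dax [ombre pell]]] must have type s. The sister spad has type e; that is not a function onto s, so [dax [ombre pell]] must be the functor, of type <e,s>.
[dax [ombre pell]] must have type <e,s>. The sister [ombre pell] has type s; that is not a function onto <e,s>, so dax must be the functor, of type <s,<e,s>>.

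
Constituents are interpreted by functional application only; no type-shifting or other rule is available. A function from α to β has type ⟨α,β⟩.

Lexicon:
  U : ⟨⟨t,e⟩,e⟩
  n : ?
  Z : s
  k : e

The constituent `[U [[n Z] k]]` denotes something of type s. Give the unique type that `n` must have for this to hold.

⟨s,⟨e,⟨⟨⟨t,e⟩,e⟩,s⟩⟩⟩

[U [[n Z] k]] is required to be s. U : ⟨⟨t,e⟩,e⟩ cannot yield s as functor, so [[n Z] k] : ⟨⟨⟨t,e⟩,e⟩,s⟩.
[[n Z] k] is required to be ⟨⟨⟨t,e⟩,e⟩,s⟩. k : e cannot yield ⟨⟨⟨t,e⟩,e⟩,s⟩ as functor, so [n Z] : ⟨e,⟨⟨⟨t,e⟩,e⟩,s⟩⟩.
[n Z] is required to be ⟨e,⟨⟨⟨t,e⟩,e⟩,s⟩⟩. Z : s cannot yield ⟨e,⟨⟨⟨t,e⟩,e⟩,s⟩⟩ as functor, so n : ⟨s,⟨e,⟨⟨⟨t,e⟩,e⟩,s⟩⟩⟩.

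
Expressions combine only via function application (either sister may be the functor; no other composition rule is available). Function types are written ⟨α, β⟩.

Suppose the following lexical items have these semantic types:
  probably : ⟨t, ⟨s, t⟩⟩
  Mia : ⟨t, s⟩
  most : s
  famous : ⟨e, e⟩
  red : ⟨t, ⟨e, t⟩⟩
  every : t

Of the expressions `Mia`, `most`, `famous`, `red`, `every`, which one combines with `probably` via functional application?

every

Mia : ⟨t, s⟩ — probably needs t; Mia needs t; neither fits.
most : s — probably needs t; most needs nothing (atomic); neither fits.
famous : ⟨e, e⟩ — probably needs t; famous needs e; neither fits.
red : ⟨t, ⟨e, t⟩⟩ — probably needs t; red needs t; neither fits.
every — combines: probably : ⟨t, ⟨s, t⟩⟩ takes every : t as argument, giving ⟨s, t⟩.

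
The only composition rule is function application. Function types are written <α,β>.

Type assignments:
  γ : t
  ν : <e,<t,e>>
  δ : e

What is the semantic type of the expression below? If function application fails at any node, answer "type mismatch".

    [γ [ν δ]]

At [ν δ], ν : <e,<t,e>> takes δ : e, giving <t,e>.
At [γ [ν δ]], [ν δ] : <t,e> takes γ : t, giving e.

e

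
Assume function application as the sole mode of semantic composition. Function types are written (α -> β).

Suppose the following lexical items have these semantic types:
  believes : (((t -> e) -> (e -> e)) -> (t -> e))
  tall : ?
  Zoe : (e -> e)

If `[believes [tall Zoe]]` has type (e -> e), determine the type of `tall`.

For [believes [tall Zoe]] to have type (e -> e) with believes of type (((t -> e) -> (e -> e)) -> (t -> e)), [tall Zoe] must be the function: [tall Zoe] : ((((t -> e) -> (e -> e)) -> (t -> e)) -> (e -> e)).
For [tall Zoe] to have type ((((t -> e) -> (e -> e)) -> (t -> e)) -> (e -> e)) with Zoe of type (e -> e), tall must be the function: tall : ((e -> e) -> ((((t -> e) -> (e -> e)) -> (t -> e)) -> (e -> e))).

((e -> e) -> ((((t -> e) -> (e -> e)) -> (t -> e)) -> (e -> e)))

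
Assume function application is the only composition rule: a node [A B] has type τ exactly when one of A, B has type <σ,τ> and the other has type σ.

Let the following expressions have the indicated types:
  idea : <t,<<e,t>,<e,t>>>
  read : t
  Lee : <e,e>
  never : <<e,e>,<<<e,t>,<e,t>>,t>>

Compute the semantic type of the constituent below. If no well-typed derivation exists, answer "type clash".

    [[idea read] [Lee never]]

[idea read]: idea is <t,<<e,t>,<e,t>>>, read is t; result <<e,t>,<e,t>>.
[Lee never]: never is <<e,e>,<<<e,t>,<e,t>>,t>>, Lee is <e,e>; result <<<e,t>,<e,t>>,t>.
[[idea read] [Lee never]]: [Lee never] is <<<e,t>,<e,t>>,t>, [idea read] is <<e,t>,<e,t>>; result t.

t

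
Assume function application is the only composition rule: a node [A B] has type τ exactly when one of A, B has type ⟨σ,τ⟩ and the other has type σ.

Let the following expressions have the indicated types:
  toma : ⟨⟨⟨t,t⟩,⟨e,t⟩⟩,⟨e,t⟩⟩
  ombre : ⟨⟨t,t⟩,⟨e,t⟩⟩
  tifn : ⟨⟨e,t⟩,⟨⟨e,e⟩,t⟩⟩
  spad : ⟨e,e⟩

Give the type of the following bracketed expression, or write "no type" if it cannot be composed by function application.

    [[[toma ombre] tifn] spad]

t

[toma ombre]: ⟨⟨⟨t,t⟩,⟨e,t⟩⟩,⟨e,t⟩⟩ applied to ⟨⟨t,t⟩,⟨e,t⟩⟩ yields ⟨e,t⟩.
[[toma ombre] tifn]: ⟨⟨e,t⟩,⟨⟨e,e⟩,t⟩⟩ applied to ⟨e,t⟩ yields ⟨⟨e,e⟩,t⟩.
[[[toma ombre] tifn] spad]: ⟨⟨e,e⟩,t⟩ applied to ⟨e,e⟩ yields t.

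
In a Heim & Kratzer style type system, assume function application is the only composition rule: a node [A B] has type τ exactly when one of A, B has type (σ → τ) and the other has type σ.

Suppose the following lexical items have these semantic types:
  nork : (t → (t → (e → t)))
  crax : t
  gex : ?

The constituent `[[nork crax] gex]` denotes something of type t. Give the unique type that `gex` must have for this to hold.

((t → (e → t)) → t)

At [[nork crax] gex] (required: t): [nork crax] is (t → (e → t)), which is not a function with range t; hence gex is the functor — type ((t → (e → t)) → t).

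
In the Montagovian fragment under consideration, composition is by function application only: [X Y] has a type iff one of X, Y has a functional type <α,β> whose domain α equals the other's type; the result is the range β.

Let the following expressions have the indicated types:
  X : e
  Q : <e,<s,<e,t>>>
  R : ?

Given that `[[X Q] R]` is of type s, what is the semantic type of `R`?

At [[X Q] R] (required: s): [X Q] is <s,<e,t>>, which is not a function with range s; hence R is the functor — type <<s,<e,t>>,s>.

<<s,<e,t>>,s>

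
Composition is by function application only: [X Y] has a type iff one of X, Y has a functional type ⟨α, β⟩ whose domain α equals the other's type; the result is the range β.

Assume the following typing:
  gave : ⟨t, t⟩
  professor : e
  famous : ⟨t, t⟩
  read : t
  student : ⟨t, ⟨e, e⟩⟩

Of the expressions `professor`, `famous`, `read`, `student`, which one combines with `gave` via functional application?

read

professor : e — neither side's domain matches the other.
famous : ⟨t, t⟩ — neither side's domain matches the other.
read — combines: gave : ⟨t, t⟩ takes read : t as argument, giving t.
student : ⟨t, ⟨e, e⟩⟩ — neither side's domain matches the other.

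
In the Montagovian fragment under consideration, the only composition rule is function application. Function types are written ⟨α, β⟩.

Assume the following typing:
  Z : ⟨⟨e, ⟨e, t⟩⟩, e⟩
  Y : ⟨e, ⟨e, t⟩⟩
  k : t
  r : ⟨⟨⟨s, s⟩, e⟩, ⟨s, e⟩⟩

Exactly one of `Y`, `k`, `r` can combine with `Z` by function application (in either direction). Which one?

Y — combines: Z : ⟨⟨e, ⟨e, t⟩⟩, e⟩ takes Y : ⟨e, ⟨e, t⟩⟩ as argument, giving e.
k : t — no; Z wants ⟨e, ⟨e, t⟩⟩, and k wants nothing (atomic).
r : ⟨⟨⟨s, s⟩, e⟩, ⟨s, e⟩⟩ — no; Z wants ⟨e, ⟨e, t⟩⟩, and r wants ⟨⟨s, s⟩, e⟩.

Y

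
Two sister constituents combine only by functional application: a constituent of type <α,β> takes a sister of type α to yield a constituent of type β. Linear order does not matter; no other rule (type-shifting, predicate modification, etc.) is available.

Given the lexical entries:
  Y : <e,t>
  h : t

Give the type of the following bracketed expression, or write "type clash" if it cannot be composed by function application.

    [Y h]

[Y h]: <e,t> and t cannot combine by function application — type clash.

type clash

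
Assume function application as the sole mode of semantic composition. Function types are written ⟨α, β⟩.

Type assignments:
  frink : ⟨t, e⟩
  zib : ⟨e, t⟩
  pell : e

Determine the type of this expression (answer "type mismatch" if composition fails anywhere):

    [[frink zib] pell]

[frink zib]: ⟨t, e⟩ with ⟨e, t⟩ — neither is a function whose domain matches the other; composition fails here.

type mismatch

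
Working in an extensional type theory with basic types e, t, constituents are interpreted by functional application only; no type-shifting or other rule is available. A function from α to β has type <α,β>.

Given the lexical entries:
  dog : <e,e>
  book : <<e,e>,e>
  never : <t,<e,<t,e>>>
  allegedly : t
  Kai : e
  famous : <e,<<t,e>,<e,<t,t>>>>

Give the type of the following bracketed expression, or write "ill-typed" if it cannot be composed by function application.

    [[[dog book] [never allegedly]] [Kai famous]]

[dog book] — book of type <<e,e>,e> combines with dog of type <e,e>: type e.
[never allegedly] — never of type <t,<e,<t,e>>> combines with allegedly of type t: type <e,<t,e>>.
[[dog book] [never allegedly]] — [never allegedly] of type <e,<t,e>> combines with [dog book] of type e: type <t,e>.
[Kai famous] — famous of type <e,<<t,e>,<e,<t,t>>>> combines with Kai of type e: type <<t,e>,<e,<t,t>>>.
[[[dog book] [never allegedly]] [Kai famous]] — [Kai famous] of type <<t,e>,<e,<t,t>>> combines with [[dog book] [never allegedly]] of type <t,e>: type <e,<t,t>>.

<e,<t,t>>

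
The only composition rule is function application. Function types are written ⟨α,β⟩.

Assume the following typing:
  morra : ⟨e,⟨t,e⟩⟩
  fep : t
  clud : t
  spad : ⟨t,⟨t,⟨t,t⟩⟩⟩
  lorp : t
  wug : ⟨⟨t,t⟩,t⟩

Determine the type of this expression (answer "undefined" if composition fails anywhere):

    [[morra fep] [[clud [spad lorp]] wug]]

undefined

At [morra fep]: neither ⟨e,⟨t,e⟩⟩ nor t can take the other as argument; the node is ill-typed.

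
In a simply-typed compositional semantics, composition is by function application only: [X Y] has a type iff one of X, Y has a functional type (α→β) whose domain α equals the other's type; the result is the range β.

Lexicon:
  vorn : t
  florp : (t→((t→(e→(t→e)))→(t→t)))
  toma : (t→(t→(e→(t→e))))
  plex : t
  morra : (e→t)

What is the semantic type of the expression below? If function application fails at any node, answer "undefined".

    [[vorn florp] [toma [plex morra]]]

[vorn florp]: florp is (t→((t→(e→(t→e)))→(t→t))), vorn is t; result ((t→(e→(t→e)))→(t→t)).
[plex morra]: t and (e→t) cannot combine by function application — type clash.

undefined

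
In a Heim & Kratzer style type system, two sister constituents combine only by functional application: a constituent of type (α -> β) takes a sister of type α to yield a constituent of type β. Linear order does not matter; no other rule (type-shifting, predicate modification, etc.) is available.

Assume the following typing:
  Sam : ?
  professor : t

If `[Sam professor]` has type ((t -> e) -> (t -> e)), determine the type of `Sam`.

At [Sam professor] (required: ((t -> e) -> (t -> e))): professor is t, which is not a function with range ((t -> e) -> (t -> e)); hence Sam is the functor — type (t -> ((t -> e) -> (t -> e))).

(t -> ((t -> e) -> (t -> e)))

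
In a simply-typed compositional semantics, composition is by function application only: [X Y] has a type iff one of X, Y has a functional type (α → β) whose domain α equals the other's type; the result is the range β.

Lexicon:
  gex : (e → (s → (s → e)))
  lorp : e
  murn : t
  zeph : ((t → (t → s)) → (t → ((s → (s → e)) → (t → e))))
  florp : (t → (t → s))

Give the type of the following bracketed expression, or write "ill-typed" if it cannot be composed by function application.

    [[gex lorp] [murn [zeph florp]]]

(t → e)

[gex lorp]: (e → (s → (s → e))) applied to e yields (s → (s → e)).
[zeph florp]: ((t → (t → s)) → (t → ((s → (s → e)) → (t → e)))) applied to (t → (t → s)) yields (t → ((s → (s → e)) → (t → e))).
[murn [zeph florp]]: (t → ((s → (s → e)) → (t → e))) applied to t yields ((s → (s → e)) → (t → e)).
[[gex lorp] [murn [zeph florp]]]: ((s → (s → e)) → (t → e)) applied to (s → (s → e)) yields (t → e).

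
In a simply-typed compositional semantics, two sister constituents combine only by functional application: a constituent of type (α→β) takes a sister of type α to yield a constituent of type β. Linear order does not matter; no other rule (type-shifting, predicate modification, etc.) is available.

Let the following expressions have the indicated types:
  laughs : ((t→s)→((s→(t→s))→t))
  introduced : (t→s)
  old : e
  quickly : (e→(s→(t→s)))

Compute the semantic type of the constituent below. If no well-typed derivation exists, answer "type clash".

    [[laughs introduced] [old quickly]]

At [laughs introduced], laughs : ((t→s)→((s→(t→s))→t)) takes introduced : (t→s), giving ((s→(t→s))→t).
At [old quickly], quickly : (e→(s→(t→s))) takes old : e, giving (s→(t→s)).
At [[laughs introduced] [old quickly]], [laughs introduced] : ((s→(t→s))→t) takes [old quickly] : (s→(t→s)), giving t.

t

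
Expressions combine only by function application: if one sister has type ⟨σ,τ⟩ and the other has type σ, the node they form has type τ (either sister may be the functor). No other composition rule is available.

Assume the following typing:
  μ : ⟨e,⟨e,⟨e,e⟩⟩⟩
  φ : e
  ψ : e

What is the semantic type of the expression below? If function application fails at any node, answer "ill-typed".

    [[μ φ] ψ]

[μ φ] — μ of type ⟨e,⟨e,⟨e,e⟩⟩⟩ combines with φ of type e: type ⟨e,⟨e,e⟩⟩.
[[μ φ] ψ] — [μ φ] of type ⟨e,⟨e,e⟩⟩ combines with ψ of type e: type ⟨e,e⟩.

⟨e,e⟩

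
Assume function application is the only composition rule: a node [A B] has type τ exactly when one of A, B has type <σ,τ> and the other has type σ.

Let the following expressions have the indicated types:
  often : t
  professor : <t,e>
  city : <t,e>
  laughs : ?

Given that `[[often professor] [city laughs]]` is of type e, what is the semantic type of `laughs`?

For [[often professor] [city laughs]] to have type e with [often professor] of type e, [city laughs] must be the function: [city laughs] : <e,e>.
For [city laughs] to have type <e,e> with city of type <t,e>, laughs must be the function: laughs : <<t,e>,<e,e>>.

<<t,e>,<e,e>>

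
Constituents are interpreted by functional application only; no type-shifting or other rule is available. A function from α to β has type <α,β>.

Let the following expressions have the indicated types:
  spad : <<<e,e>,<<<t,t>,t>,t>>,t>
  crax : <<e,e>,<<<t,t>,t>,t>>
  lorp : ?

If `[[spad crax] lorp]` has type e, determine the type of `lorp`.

[[spad crax] lorp] must have type e. The sister [spad crax] has type t; that is not a function onto e, so lorp must be the functor, of type <t,e>.

<t,e>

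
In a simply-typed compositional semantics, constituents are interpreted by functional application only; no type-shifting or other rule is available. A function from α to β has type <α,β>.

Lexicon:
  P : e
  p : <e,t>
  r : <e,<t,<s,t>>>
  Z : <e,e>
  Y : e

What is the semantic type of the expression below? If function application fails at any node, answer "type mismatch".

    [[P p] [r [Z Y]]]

<s,t>

[P p] — p of type <e,t> combines with P of type e: type t.
[Z Y] — Z of type <e,e> combines with Y of type e: type e.
[r [Z Y]] — r of type <e,<t,<s,t>>> combines with [Z Y] of type e: type <t,<s,t>>.
[[P p] [r [Z Y]]] — [r [Z Y]] of type <t,<s,t>> combines with [P p] of type t: type <s,t>.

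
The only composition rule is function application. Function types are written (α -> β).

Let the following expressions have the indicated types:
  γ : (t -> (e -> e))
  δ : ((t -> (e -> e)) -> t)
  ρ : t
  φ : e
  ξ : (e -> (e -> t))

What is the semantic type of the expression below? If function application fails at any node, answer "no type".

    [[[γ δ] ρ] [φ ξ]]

no type

[γ δ]: δ is ((t -> (e -> e)) -> t), γ is (t -> (e -> e)); result t.
At [[γ δ] ρ]: neither t nor t can take the other as argument; the node is ill-typed.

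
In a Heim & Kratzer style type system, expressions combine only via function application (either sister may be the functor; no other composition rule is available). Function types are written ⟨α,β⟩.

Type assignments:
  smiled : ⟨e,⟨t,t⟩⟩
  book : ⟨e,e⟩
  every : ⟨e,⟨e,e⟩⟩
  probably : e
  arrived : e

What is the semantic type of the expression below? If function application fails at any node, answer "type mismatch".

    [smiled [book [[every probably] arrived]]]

⟨t,t⟩

[every probably]: functor every : ⟨e,⟨e,e⟩⟩, argument probably : e; result ⟨e,e⟩.
[[every probably] arrived]: functor [every probably] : ⟨e,e⟩, argument arrived : e; result e.
[book [[every probably] arrived]]: functor book : ⟨e,e⟩, argument [[every probably] arrived] : e; result e.
[smiled [book [[every probably] arrived]]]: functor smiled : ⟨e,⟨t,t⟩⟩, argument [book [[every probably] arrived]] : e; result ⟨t,t⟩.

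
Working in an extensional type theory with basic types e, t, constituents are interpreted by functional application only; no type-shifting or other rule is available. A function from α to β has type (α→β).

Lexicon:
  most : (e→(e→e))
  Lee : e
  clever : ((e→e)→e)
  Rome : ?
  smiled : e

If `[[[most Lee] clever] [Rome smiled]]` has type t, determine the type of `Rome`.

For [[[most Lee] clever] [Rome smiled]] to have type t with [[most Lee] clever] of type e, [Rome smiled] must be the function: [Rome smiled] : (e→t).
For [Rome smiled] to have type (e→t) with smiled of type e, Rome must be the function: Rome : (e→(e→t)).

(e→(e→t))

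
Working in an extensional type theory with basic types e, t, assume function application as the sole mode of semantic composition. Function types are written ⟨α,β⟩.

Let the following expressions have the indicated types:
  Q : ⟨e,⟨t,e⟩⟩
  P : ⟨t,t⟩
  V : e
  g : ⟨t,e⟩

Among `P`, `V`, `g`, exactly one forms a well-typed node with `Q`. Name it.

V

P : ⟨t,t⟩ — Q needs e; P needs t; neither fits.
V — combines: Q : ⟨e,⟨t,e⟩⟩ takes V : e as argument, giving ⟨t,e⟩.
g : ⟨t,e⟩ — Q needs e; g needs t; neither fits.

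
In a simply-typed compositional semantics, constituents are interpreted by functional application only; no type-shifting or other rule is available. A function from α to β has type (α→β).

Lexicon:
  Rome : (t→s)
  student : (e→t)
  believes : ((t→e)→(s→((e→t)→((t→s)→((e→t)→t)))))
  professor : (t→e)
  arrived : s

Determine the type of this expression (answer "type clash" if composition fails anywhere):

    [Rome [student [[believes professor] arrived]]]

((e→t)→t)

[believes professor]: functor believes : ((t→e)→(s→((e→t)→((t→s)→((e→t)→t))))), argument professor : (t→e); result (s→((e→t)→((t→s)→((e→t)→t)))).
[[believes professor] arrived]: functor [believes professor] : (s→((e→t)→((t→s)→((e→t)→t)))), argument arrived : s; result ((e→t)→((t→s)→((e→t)→t))).
[student [[believes professor] arrived]]: functor [[believes professor] arrived] : ((e→t)→((t→s)→((e→t)→t))), argument student : (e→t); result ((t→s)→((e→t)→t)).
[Rome [student [[believes professor] arrived]]]: functor [student [[believes professor] arrived]] : ((t→s)→((e→t)→t)), argument Rome : (t→s); result ((e→t)→t).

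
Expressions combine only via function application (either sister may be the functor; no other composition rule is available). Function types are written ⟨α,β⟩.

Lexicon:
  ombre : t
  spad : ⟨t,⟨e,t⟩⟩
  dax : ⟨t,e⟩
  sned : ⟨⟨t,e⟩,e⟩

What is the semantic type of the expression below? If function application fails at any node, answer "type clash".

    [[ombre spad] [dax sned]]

t

[ombre spad]: functor spad : ⟨t,⟨e,t⟩⟩, argument ombre : t; result ⟨e,t⟩.
[dax sned]: functor sned : ⟨⟨t,e⟩,e⟩, argument dax : ⟨t,e⟩; result e.
[[ombre spad] [dax sned]]: functor [ombre spad] : ⟨e,t⟩, argument [dax sned] : e; result t.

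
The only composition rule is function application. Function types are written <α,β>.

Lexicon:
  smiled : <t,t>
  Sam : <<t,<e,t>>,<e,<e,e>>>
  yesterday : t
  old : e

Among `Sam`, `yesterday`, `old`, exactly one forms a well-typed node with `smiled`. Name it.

yesterday

Sam : <<t,<e,t>>,<e,<e,e>>> — smiled needs t; Sam needs <t,<e,t>>; neither fits.
yesterday — combines: smiled : <t,t> takes yesterday : t as argument, giving t.
old : e — smiled needs t; old needs nothing (atomic); neither fits.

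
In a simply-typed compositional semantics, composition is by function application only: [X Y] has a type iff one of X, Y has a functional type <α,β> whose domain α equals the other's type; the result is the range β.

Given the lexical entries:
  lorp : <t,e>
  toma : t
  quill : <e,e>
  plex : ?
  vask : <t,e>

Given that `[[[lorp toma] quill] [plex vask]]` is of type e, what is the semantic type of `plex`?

[[[lorp toma] quill] [plex vask]] is required to be e. [[lorp toma] quill] : e cannot yield e as functor, so [plex vask] : <e,e>.
[plex vask] is required to be <e,e>. vask : <t,e> cannot yield <e,e> as functor, so plex : <<t,e>,<e,e>>.

<<t,e>,<e,e>>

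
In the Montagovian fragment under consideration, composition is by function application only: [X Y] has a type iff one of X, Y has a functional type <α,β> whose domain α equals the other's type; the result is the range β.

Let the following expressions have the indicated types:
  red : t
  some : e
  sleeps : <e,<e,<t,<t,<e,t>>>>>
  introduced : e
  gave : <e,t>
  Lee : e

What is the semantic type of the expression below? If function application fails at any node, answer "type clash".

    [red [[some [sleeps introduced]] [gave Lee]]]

<e,t>

[sleeps introduced]: sleeps is <e,<e,<t,<t,<e,t>>>>>, introduced is e; result <e,<t,<t,<e,t>>>>.
[some [sleeps introduced]]: [sleeps introduced] is <e,<t,<t,<e,t>>>>, some is e; result <t,<t,<e,t>>>.
[gave Lee]: gave is <e,t>, Lee is e; result t.
[[some [sleeps introduced]] [gave Lee]]: [some [sleeps introduced]] is <t,<t,<e,t>>>, [gave Lee] is t; result <t,<e,t>>.
[red [[some [sleeps introduced]] [gave Lee]]]: [[some [sleeps introduced]] [gave Lee]] is <t,<e,t>>, red is t; result <e,t>.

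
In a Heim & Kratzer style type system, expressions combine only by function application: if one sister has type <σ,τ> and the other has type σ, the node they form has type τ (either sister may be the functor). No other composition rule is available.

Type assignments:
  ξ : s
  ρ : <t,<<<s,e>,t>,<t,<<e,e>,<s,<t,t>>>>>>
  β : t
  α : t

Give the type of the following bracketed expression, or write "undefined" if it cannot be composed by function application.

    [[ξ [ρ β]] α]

[ρ β]: ρ is <t,<<<s,e>,t>,<t,<<e,e>,<s,<t,t>>>>>>, β is t; result <<<s,e>,t>,<t,<<e,e>,<s,<t,t>>>>>.
At [ξ [ρ β]]: neither s nor <<<s,e>,t>,<t,<<e,e>,<s,<t,t>>>>> can take the other as argument; the node is ill-typed.

undefined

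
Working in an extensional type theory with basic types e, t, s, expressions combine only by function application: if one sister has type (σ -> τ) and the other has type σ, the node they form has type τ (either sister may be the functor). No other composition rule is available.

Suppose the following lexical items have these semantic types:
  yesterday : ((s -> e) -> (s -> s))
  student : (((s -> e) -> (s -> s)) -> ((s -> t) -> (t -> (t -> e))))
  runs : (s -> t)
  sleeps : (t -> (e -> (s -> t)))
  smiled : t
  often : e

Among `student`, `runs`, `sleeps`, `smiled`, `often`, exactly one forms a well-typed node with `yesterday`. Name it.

student

student — combines: student : (((s -> e) -> (s -> s)) -> ((s -> t) -> (t -> (t -> e)))) takes yesterday : ((s -> e) -> (s -> s)) as argument, giving ((s -> t) -> (t -> (t -> e))).
runs : (s -> t) — no; yesterday wants (s -> e), and runs wants s.
sleeps : (t -> (e -> (s -> t))) — no; yesterday wants (s -> e), and sleeps wants t.
smiled : t — no; yesterday wants (s -> e), and smiled wants nothing (atomic).
often : e — no; yesterday wants (s -> e), and often wants nothing (atomic).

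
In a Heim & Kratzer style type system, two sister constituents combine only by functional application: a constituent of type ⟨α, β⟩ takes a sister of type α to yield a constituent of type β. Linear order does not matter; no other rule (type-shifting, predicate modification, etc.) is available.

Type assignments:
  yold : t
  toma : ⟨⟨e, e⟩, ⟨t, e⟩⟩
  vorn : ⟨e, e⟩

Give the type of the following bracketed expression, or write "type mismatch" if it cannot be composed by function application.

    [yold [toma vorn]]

e

[toma vorn] — toma of type ⟨⟨e, e⟩, ⟨t, e⟩⟩ combines with vorn of type ⟨e, e⟩: type ⟨t, e⟩.
[yold [toma vorn]] — [toma vorn] of type ⟨t, e⟩ combines with yold of type t: type e.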